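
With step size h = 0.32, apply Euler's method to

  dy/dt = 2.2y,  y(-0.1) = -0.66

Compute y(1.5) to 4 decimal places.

-9.4818

Euler: y_{n+1} = y_n + h·f(t_n, y_n).
t=-0.100000, y=-0.660000: f=-1.452000 → y ← -0.660000 + 0.32·(-1.452000) = -1.124640
t=0.220000, y=-1.124640: f=-2.474208 → y ← -1.124640 + 0.32·(-2.474208) = -1.916387
t=0.540000, y=-1.916387: f=-4.216050 → y ← -1.916387 + 0.32·(-4.216050) = -3.265523
t=0.860000, y=-3.265523: f=-7.184150 → y ← -3.265523 + 0.32·(-7.184150) = -5.564451
t=1.180000, y=-5.564451: f=-12.241791 → y ← -5.564451 + 0.32·(-12.241791) = -9.481824
y(1.5) ≈ -9.4818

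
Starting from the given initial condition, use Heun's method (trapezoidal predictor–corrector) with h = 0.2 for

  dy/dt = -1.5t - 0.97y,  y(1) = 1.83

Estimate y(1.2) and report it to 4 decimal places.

1.2085

Heun: k1 = f(t_n, y_n); k2 = f(t_n + h, y_n + h·k1); y_{n+1} = y_n + (h/2)·(k1 + k2).
t=1.000000, y=1.830000:
  k1 = f(1.000000, 1.830000) = -3.275100
  k2 = f(1.200000, 1.174980) = -2.939731
  y ← 1.830000 + (0.2/2)·(-3.275100 + (-2.939731)) = 1.208517
y(1.2) ≈ 1.2085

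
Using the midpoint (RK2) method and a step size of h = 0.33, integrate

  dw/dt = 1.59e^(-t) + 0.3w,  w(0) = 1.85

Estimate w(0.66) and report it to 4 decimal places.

Midpoint: k1 = f(t_n, w_n); k2 = f(t_n + h/2, w_n + (h/2)·k1); w_{n+1} = w_n + h·k2.
t=0.000000, w=1.850000:
  k1 = f(0.000000, 1.850000) = 2.145000
  k2 = f(0.165000, 2.203925) = 2.009328
  w ← 1.850000 + 0.33·2.009328 = 2.513078
t=0.330000, w=2.513078:
  k1 = f(0.330000, 2.513078) = 1.897012
  k2 = f(0.495000, 2.826085) = 1.817043
  w ← 2.513078 + 0.33·1.817043 = 3.112703
w(0.66) ≈ 3.1127

3.1127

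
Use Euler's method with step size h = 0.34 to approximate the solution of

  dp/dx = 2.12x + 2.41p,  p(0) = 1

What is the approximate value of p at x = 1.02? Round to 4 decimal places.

6.9586

Euler: p_{n+1} = p_n + h·f(x_n, p_n).
x=0.000000, p=1.000000: f=2.410000 → p ← 1.000000 + 0.34·2.410000 = 1.819400
x=0.340000, p=1.819400: f=5.105554 → p ← 1.819400 + 0.34·5.105554 = 3.555288
x=0.680000, p=3.555288: f=10.009845 → p ← 3.555288 + 0.34·10.009845 = 6.958636
p(1.02) ≈ 6.9586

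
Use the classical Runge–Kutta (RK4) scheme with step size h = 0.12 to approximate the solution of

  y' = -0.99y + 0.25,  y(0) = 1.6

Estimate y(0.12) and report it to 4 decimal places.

1.4491

RK4: k1 = f(s_n, y_n); k2 = f(s_n + h/2, y_n + (h/2)·k1); k3 = f(s_n + h/2, y_n + (h/2)·k2); k4 = f(s_n + h, y_n + h·k3); y_{n+1} = y_n + (h/6)·(k1 + 2k2 + 2k3 + k4).
s=0.000000, y=1.600000:
  k1 = f(0.000000, 1.600000) = -1.334000
  k2 = f(0.060000, 1.519960) = -1.254760
  k3 = f(0.060000, 1.524714) = -1.259467
  k4 = f(0.120000, 1.448864) = -1.184375
  y ← 1.600000 + (0.12/6)·(k1 + 2k2 + 2k3 + k4) = 1.449063
y(0.12) ≈ 1.4491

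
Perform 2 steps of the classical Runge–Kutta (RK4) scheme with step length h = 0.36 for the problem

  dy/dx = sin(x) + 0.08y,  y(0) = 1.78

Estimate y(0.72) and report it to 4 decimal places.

2.1387

RK4: k1 = f(x_n, y_n); k2 = f(x_n + h/2, y_n + (h/2)·k1); k3 = f(x_n + h/2, y_n + (h/2)·k2); k4 = f(x_n + h, y_n + h·k3); y_{n+1} = y_n + (h/6)·(k1 + 2k2 + 2k3 + k4).
x=0.000000, y=1.780000:
  k1 = f(0.000000, 1.780000) = 0.142400
  k2 = f(0.180000, 1.805632) = 0.323480
  k3 = f(0.180000, 1.838226) = 0.326088
  k4 = f(0.360000, 1.897392) = 0.504066
  y ← 1.780000 + (0.36/6)·(k1 + 2k2 + 2k3 + k4) = 1.896736
x=0.360000, y=1.896736:
  k1 = f(0.360000, 1.896736) = 0.504013
  k2 = f(0.540000, 1.987458) = 0.673133
  k3 = f(0.540000, 2.017900) = 0.675568
  k4 = f(0.720000, 2.139941) = 0.830580
  y ← 1.896736 + (0.36/6)·(k1 + 2k2 + 2k3 + k4) = 2.138656
y(0.72) ≈ 2.1387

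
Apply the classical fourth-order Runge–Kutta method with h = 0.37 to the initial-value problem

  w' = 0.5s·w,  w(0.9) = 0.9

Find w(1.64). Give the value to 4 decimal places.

RK4: k1 = f(s_n, w_n); k2 = f(s_n + h/2, w_n + (h/2)·k1); k3 = f(s_n + h/2, w_n + (h/2)·k2); k4 = f(s_n + h, w_n + h·k3); w_{n+1} = w_n + (h/6)·(k1 + 2k2 + 2k3 + k4).
s=0.900000, w=0.900000:
  k1 = f(0.900000, 0.900000) = 0.405000
  k2 = f(1.085000, 0.974925) = 0.528897
  k3 = f(1.085000, 0.997846) = 0.541331
  k4 = f(1.270000, 1.100293) = 0.698686
  w ← 0.900000 + (0.37/6)·(k1 + 2k2 + 2k3 + k4) = 1.100055
s=1.270000, w=1.100055:
  k1 = f(1.270000, 1.100055) = 0.698535
  k2 = f(1.455000, 1.229284) = 0.894304
  k3 = f(1.455000, 1.265502) = 0.920653
  k4 = f(1.640000, 1.440697) = 1.181371
  w ← 1.100055 + (0.37/6)·(k1 + 2k2 + 2k3 + k4) = 1.439828
w(1.64) ≈ 1.4398

1.4398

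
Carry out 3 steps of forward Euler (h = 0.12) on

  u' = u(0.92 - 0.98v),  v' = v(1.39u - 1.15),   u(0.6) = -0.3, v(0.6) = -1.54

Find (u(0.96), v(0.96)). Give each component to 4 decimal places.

Euler on (u,v): u_{n+1} = u_n + h·u', v_{n+1} = v_n + h·v'.
0.600000: (-0.300000, -1.540000); f=(-0.728760, 2.413180) → (-0.387451, -1.250418)
0.720000: (-0.387451, -1.250418); f=(-0.831242, 2.111403) → (-0.487200, -0.997050)
0.840000: (-0.487200, -0.997050); f=(-0.924272, 1.821818) → (-0.598113, -0.778432)
(u(0.96), v(0.96)) ≈ (-0.5981, -0.7784)

-0.5981, -0.7784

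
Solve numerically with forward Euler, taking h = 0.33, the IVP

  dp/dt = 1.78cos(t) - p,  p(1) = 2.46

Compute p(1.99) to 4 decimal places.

0.9239

Euler: p_{n+1} = p_n + h·f(t_n, p_n).
t=1.000000, p=2.460000: f=-1.498262 → p ← 2.460000 + 0.33·(-1.498262) = 1.965574
t=1.330000, p=1.965574: f=-1.541086 → p ← 1.965574 + 0.33·(-1.541086) = 1.457015
t=1.660000, p=1.457015: f=-1.615587 → p ← 1.457015 + 0.33·(-1.615587) = 0.923871
p(1.99) ≈ 0.9239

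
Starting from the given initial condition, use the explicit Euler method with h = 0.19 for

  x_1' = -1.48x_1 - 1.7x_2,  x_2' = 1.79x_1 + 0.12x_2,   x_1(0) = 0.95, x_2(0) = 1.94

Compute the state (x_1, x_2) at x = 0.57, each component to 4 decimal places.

-1.2751, 2.1936

Euler on (x_1,x_2): x_1_{n+1} = x_1_n + h·x_1', x_2_{n+1} = x_2_n + h·x_2'.
0.000000: (0.950000, 1.940000); f=(-4.704000, 1.933300) → (0.056240, 2.307327)
0.190000: (0.056240, 2.307327); f=(-4.005691, 0.377549) → (-0.704841, 2.379061)
0.380000: (-0.704841, 2.379061); f=(-3.001239, -0.976179) → (-1.275077, 2.193587)
(x_1(0.57), x_2(0.57)) ≈ (-1.2751, 2.1936)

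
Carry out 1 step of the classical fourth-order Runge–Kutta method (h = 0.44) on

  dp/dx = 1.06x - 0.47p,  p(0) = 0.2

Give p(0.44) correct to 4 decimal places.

RK4: k1 = f(x_n, p_n); k2 = f(x_n + h/2, p_n + (h/2)·k1); k3 = f(x_n + h/2, p_n + (h/2)·k2); k4 = f(x_n + h, p_n + h·k3); p_{n+1} = p_n + (h/6)·(k1 + 2k2 + 2k3 + k4).
x=0.000000, p=0.200000:
  k1 = f(0.000000, 0.200000) = -0.094000
  k2 = f(0.220000, 0.179320) = 0.148920
  k3 = f(0.220000, 0.232762) = 0.123802
  k4 = f(0.440000, 0.254473) = 0.346798
  p ← 0.200000 + (0.44/6)·(k1 + 2k2 + 2k3 + k4) = 0.258538
p(0.44) ≈ 0.2585

0.2585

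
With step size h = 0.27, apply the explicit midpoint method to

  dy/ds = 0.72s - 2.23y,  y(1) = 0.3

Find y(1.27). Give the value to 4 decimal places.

Midpoint: k1 = f(s_n, y_n); k2 = f(s_n + h/2, y_n + (h/2)·k1); y_{n+1} = y_n + h·k2.
s=1.000000, y=0.300000:
  k1 = f(1.000000, 0.300000) = 0.051000
  k2 = f(1.135000, 0.306885) = 0.132846
  y ← 0.300000 + 0.27·0.132846 = 0.335869
y(1.27) ≈ 0.3359

0.3359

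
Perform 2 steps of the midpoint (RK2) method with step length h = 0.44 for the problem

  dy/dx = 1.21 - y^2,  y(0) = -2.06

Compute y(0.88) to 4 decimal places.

-44.8567

Midpoint: k1 = f(x_n, y_n); k2 = f(x_n + h/2, y_n + (h/2)·k1); y_{n+1} = y_n + h·k2.
x=0.000000, y=-2.060000:
  k1 = f(0.000000, -2.060000) = -3.033600
  k2 = f(0.220000, -2.727392) = -6.228667
  y ← -2.060000 + 0.44·(-6.228667) = -4.800614
x=0.440000, y=-4.800614:
  k1 = f(0.440000, -4.800614) = -21.835890
  k2 = f(0.660000, -9.604509) = -91.036601
  y ← -4.800614 + 0.44·(-91.036601) = -44.856718
y(0.88) ≈ -44.8567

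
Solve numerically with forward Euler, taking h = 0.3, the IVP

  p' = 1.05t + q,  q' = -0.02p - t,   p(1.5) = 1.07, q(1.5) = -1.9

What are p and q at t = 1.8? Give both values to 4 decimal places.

0.9725, -2.3564

Euler on (p,q): p_{n+1} = p_n + h·p', q_{n+1} = q_n + h·q'.
1.500000: (1.070000, -1.900000); f=(-0.325000, -1.521400) → (0.972500, -2.356420)
(p(1.8), q(1.8)) ≈ (0.9725, -2.3564)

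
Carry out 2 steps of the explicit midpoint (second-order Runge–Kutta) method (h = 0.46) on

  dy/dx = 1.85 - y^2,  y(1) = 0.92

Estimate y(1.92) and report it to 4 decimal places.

Midpoint: k1 = f(x_n, y_n); k2 = f(x_n + h/2, y_n + (h/2)·k1); y_{n+1} = y_n + h·k2.
x=1.000000, y=0.920000:
  k1 = f(1.000000, 0.920000) = 1.003600
  k2 = f(1.230000, 1.150828) = 0.525595
  y ← 0.920000 + 0.46·0.525595 = 1.161774
x=1.460000, y=1.161774:
  k1 = f(1.460000, 1.161774) = 0.500282
  k2 = f(1.690000, 1.276839) = 0.219683
  y ← 1.161774 + 0.46·0.219683 = 1.262828
y(1.92) ≈ 1.2628

1.2628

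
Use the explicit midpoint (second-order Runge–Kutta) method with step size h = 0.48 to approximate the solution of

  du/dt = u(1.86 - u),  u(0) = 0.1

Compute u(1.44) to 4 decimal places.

Midpoint: k1 = f(t_n, u_n); k2 = f(t_n + h/2, u_n + (h/2)·k1); u_{n+1} = u_n + h·k2.
t=0.000000, u=0.100000:
  k1 = f(0.000000, 0.100000) = 0.176000
  k2 = f(0.240000, 0.142240) = 0.244334
  u ← 0.100000 + 0.48·0.244334 = 0.217280
t=0.480000, u=0.217280:
  k1 = f(0.480000, 0.217280) = 0.356931
  k2 = f(0.720000, 0.302944) = 0.471701
  u ← 0.217280 + 0.48·0.471701 = 0.443697
t=0.960000, u=0.443697:
  k1 = f(0.960000, 0.443697) = 0.628409
  k2 = f(1.200000, 0.594515) = 0.752350
  u ← 0.443697 + 0.48·0.752350 = 0.804825
u(1.44) ≈ 0.8048

0.8048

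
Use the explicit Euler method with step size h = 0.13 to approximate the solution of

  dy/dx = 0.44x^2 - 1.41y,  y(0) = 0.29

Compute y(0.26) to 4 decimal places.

0.1944

Euler: y_{n+1} = y_n + h·f(x_n, y_n).
x=0.000000, y=0.290000: f=-0.408900 → y ← 0.290000 + 0.13·(-0.408900) = 0.236843
x=0.130000, y=0.236843: f=-0.326513 → y ← 0.236843 + 0.13·(-0.326513) = 0.194396
y(0.26) ≈ 0.1944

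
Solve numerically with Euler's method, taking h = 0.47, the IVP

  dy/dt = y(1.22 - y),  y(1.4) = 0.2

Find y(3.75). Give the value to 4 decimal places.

Euler: y_{n+1} = y_n + h·f(t_n, y_n).
t=1.400000, y=0.200000: f=0.204000 → y ← 0.200000 + 0.47·0.204000 = 0.295880
t=1.870000, y=0.295880: f=0.273429 → y ← 0.295880 + 0.47·0.273429 = 0.424391
t=2.340000, y=0.424391: f=0.337649 → y ← 0.424391 + 0.47·0.337649 = 0.583087
t=2.810000, y=0.583087: f=0.371376 → y ← 0.583087 + 0.47·0.371376 = 0.757633
t=3.280000, y=0.757633: f=0.350304 → y ← 0.757633 + 0.47·0.350304 = 0.922276
y(3.75) ≈ 0.9223

0.9223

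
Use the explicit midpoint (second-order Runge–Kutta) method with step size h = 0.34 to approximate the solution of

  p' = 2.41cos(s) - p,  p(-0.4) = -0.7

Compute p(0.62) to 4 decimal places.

1.1748

Midpoint: k1 = f(s_n, p_n); k2 = f(s_n + h/2, p_n + (h/2)·k1); p_{n+1} = p_n + h·k2.
s=-0.400000, p=-0.700000:
  k1 = f(-0.400000, -0.700000) = 2.919757
  k2 = f(-0.230000, -0.203641) = 2.550177
  p ← -0.700000 + 0.34·2.550177 = 0.167060
s=-0.060000, p=0.167060:
  k1 = f(-0.060000, 0.167060) = 2.238603
  k2 = f(0.110000, 0.547623) = 1.847811
  p ← 0.167060 + 0.34·1.847811 = 0.795316
s=0.280000, p=0.795316:
  k1 = f(0.280000, 0.795316) = 1.520827
  k2 = f(0.450000, 1.053857) = 1.116221
  p ← 0.795316 + 0.34·1.116221 = 1.174831
p(0.62) ≈ 1.1748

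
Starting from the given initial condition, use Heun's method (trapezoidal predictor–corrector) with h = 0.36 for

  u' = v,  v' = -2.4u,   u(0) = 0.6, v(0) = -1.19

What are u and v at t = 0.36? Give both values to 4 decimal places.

Heun on (u,v): k1 = f(t_n, state_n); k2 = f(t_n + h, state_n + h·k1); state_{n+1} = state_n + (h/2)·(k1 + k2).
0.000000: (0.600000, -1.190000)
  k1 = (-1.190000, -1.440000)
  predictor → (0.171600, -1.708400)
  k2 = (-1.708400, -0.411840)
  → (0.078288, -1.523331)
(u(0.36), v(0.36)) ≈ (0.0783, -1.5233)

0.0783, -1.5233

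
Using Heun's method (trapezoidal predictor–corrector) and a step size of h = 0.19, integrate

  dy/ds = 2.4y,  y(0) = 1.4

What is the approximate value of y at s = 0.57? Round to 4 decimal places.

Heun: k1 = f(s_n, y_n); k2 = f(s_n + h, y_n + h·k1); y_{n+1} = y_n + (h/2)·(k1 + k2).
s=0.000000, y=1.400000:
  k1 = f(0.000000, 1.400000) = 3.360000
  k2 = f(0.190000, 2.038400) = 4.892160
  y ← 1.400000 + (0.19/2)·(3.360000 + 4.892160) = 2.183955
s=0.190000, y=2.183955:
  k1 = f(0.190000, 2.183955) = 5.241492
  k2 = f(0.380000, 3.179839) = 7.631613
  y ← 2.183955 + (0.19/2)·(5.241492 + 7.631613) = 3.406900
s=0.380000, y=3.406900:
  k1 = f(0.380000, 3.406900) = 8.176561
  k2 = f(0.570000, 4.960447) = 11.905072
  y ← 3.406900 + (0.19/2)·(8.176561 + 11.905072) = 5.314655
y(0.57) ≈ 5.3147

5.3147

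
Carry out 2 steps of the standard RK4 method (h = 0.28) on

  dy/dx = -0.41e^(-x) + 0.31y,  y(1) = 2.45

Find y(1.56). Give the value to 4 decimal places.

2.8433

RK4: k1 = f(x_n, y_n); k2 = f(x_n + h/2, y_n + (h/2)·k1); k3 = f(x_n + h/2, y_n + (h/2)·k2); k4 = f(x_n + h, y_n + h·k3); y_{n+1} = y_n + (h/6)·(k1 + 2k2 + 2k3 + k4).
x=1.000000, y=2.450000:
  k1 = f(1.000000, 2.450000) = 0.608669
  k2 = f(1.140000, 2.535214) = 0.654790
  k3 = f(1.140000, 2.541671) = 0.656792
  k4 = f(1.280000, 2.633902) = 0.702514
  y ← 2.450000 + (0.28/6)·(k1 + 2k2 + 2k3 + k4) = 2.633603
x=1.280000, y=2.633603:
  k1 = f(1.280000, 2.633603) = 0.702422
  k2 = f(1.420000, 2.731942) = 0.747799
  k3 = f(1.420000, 2.738295) = 0.749769
  k4 = f(1.560000, 2.843538) = 0.795341
  y ← 2.633603 + (0.28/6)·(k1 + 2k2 + 2k3 + k4) = 2.843272
y(1.56) ≈ 2.8433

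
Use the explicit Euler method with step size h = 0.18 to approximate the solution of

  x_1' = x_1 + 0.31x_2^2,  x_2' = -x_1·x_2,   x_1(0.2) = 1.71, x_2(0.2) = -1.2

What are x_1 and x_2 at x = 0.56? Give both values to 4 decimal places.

2.5143, -0.5169

Euler on (x_1,x_2): x_1_{n+1} = x_1_n + h·x_1', x_2_{n+1} = x_2_n + h·x_2'.
0.200000: (1.710000, -1.200000); f=(2.156400, 2.052000) → (2.098152, -0.830640)
0.380000: (2.098152, -0.830640); f=(2.312040, 1.742809) → (2.514319, -0.516934)
(x_1(0.56), x_2(0.56)) ≈ (2.5143, -0.5169)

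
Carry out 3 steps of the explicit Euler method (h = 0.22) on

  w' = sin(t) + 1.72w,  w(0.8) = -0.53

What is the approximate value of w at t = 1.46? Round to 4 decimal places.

Euler: w_{n+1} = w_n + h·f(t_n, w_n).
t=0.800000, w=-0.530000: f=-0.194244 → w ← -0.530000 + 0.22·(-0.194244) = -0.572734
t=1.020000, w=-0.572734: f=-0.132994 → w ← -0.572734 + 0.22·(-0.132994) = -0.601992
t=1.240000, w=-0.601992: f=-0.089643 → w ← -0.601992 + 0.22·(-0.089643) = -0.621714
w(1.46) ≈ -0.6217

-0.6217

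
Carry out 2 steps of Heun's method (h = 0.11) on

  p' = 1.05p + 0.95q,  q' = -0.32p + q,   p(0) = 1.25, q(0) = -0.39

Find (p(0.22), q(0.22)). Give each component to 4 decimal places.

Heun on (p,q): k1 = f(x_n, state_n); k2 = f(x_n + h, state_n + h·k1); state_{n+1} = state_n + (h/2)·(k1 + k2).
0.000000: (1.250000, -0.390000)
  k1 = (0.942000, -0.790000)
  predictor → (1.353620, -0.476900)
  k2 = (0.968246, -0.910058)
  → (1.355064, -0.483503)
0.110000: (1.355064, -0.483503)
  k1 = (0.963489, -0.917124)
  predictor → (1.461047, -0.584387)
  k2 = (0.978932, -1.051922)
  → (1.461897, -0.591801)
(p(0.22), q(0.22)) ≈ (1.4619, -0.5918)

1.4619, -0.5918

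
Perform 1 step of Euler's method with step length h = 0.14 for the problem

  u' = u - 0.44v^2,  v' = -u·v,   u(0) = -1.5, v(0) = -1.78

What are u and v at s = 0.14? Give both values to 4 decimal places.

Euler on (u,v): u_{n+1} = u_n + h·u', v_{n+1} = v_n + h·v'.
0.000000: (-1.500000, -1.780000); f=(-2.894096, -2.670000) → (-1.905173, -2.153800)
(u(0.14), v(0.14)) ≈ (-1.9052, -2.1538)

-1.9052, -2.1538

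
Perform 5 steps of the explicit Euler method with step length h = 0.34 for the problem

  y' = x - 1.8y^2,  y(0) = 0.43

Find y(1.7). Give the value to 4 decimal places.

Euler: y_{n+1} = y_n + h·f(x_n, y_n).
x=0.000000, y=0.430000: f=-0.332820 → y ← 0.430000 + 0.34·(-0.332820) = 0.316841
x=0.340000, y=0.316841: f=0.159301 → y ← 0.316841 + 0.34·0.159301 = 0.371004
x=0.680000, y=0.371004: f=0.432241 → y ← 0.371004 + 0.34·0.432241 = 0.517966
x=1.020000, y=0.517966: f=0.537081 → y ← 0.517966 + 0.34·0.537081 = 0.700573
x=1.360000, y=0.700573: f=0.476555 → y ← 0.700573 + 0.34·0.476555 = 0.862602
y(1.7) ≈ 0.8626

0.8626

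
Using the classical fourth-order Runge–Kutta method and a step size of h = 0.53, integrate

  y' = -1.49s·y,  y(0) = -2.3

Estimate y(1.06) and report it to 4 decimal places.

RK4: k1 = f(s_n, y_n); k2 = f(s_n + h/2, y_n + (h/2)·k1); k3 = f(s_n + h/2, y_n + (h/2)·k2); k4 = f(s_n + h, y_n + h·k3); y_{n+1} = y_n + (h/6)·(k1 + 2k2 + 2k3 + k4).
s=0.000000, y=-2.300000:
  k1 = f(0.000000, -2.300000) = 0.000000
  k2 = f(0.265000, -2.300000) = 0.908155
  k3 = f(0.265000, -2.059339) = 0.813130
  k4 = f(0.530000, -1.869041) = 1.475982
  y ← -2.300000 + (0.53/6)·(k1 + 2k2 + 2k3 + k4) = -1.865528
s=0.530000, y=-1.865528:
  k1 = f(0.530000, -1.865528) = 1.473207
  k2 = f(0.795000, -1.475128) = 1.747363
  k3 = f(0.795000, -1.402477) = 1.661304
  k4 = f(1.060000, -0.985037) = 1.555767
  y ← -1.865528 + (0.53/6)·(k1 + 2k2 + 2k3 + k4) = -0.995771
y(1.06) ≈ -0.9958

-0.9958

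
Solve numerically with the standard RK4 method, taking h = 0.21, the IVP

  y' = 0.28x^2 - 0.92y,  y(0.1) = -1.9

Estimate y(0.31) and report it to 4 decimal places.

RK4: k1 = f(x_n, y_n); k2 = f(x_n + h/2, y_n + (h/2)·k1); k3 = f(x_n + h/2, y_n + (h/2)·k2); k4 = f(x_n + h, y_n + h·k3); y_{n+1} = y_n + (h/6)·(k1 + 2k2 + 2k3 + k4).
x=0.100000, y=-1.900000:
  k1 = f(0.100000, -1.900000) = 1.750800
  k2 = f(0.205000, -1.716166) = 1.590640
  k3 = f(0.205000, -1.732983) = 1.606111
  k4 = f(0.310000, -1.562717) = 1.464607
  y ← -1.900000 + (0.21/6)·(k1 + 2k2 + 2k3 + k4) = -1.563688
y(0.31) ≈ -1.5637

-1.5637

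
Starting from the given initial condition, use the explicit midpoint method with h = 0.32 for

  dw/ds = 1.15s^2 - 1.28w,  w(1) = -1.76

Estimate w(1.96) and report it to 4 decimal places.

1.0959

Midpoint: k1 = f(s_n, w_n); k2 = f(s_n + h/2, w_n + (h/2)·k1); w_{n+1} = w_n + h·k2.
s=1.000000, w=-1.760000:
  k1 = f(1.000000, -1.760000) = 3.402800
  k2 = f(1.160000, -1.215552) = 3.103347
  w ← -1.760000 + 0.32·3.103347 = -0.766929
s=1.320000, w=-0.766929:
  k1 = f(1.320000, -0.766929) = 2.985429
  k2 = f(1.480000, -0.289260) = 2.889213
  w ← -0.766929 + 0.32·2.889213 = 0.157619
s=1.640000, w=0.157619:
  k1 = f(1.640000, 0.157619) = 2.891287
  k2 = f(1.800000, 0.620225) = 2.932112
  w ← 0.157619 + 0.32·2.932112 = 1.095895
w(1.96) ≈ 1.0959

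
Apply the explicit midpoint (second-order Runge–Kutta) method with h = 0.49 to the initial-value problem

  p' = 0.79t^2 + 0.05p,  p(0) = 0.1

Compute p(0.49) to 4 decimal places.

0.1257

Midpoint: k1 = f(t_n, p_n); k2 = f(t_n + h/2, p_n + (h/2)·k1); p_{n+1} = p_n + h·k2.
t=0.000000, p=0.100000:
  k1 = f(0.000000, 0.100000) = 0.005000
  k2 = f(0.245000, 0.101225) = 0.052481
  p ← 0.100000 + 0.49·0.052481 = 0.125716
p(0.49) ≈ 0.1257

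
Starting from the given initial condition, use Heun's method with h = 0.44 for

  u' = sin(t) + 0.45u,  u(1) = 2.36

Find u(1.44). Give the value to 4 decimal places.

3.3134

Heun: k1 = f(t_n, u_n); k2 = f(t_n + h, u_n + h·k1); u_{n+1} = u_n + (h/2)·(k1 + k2).
t=1.000000, u=2.360000:
  k1 = f(1.000000, 2.360000) = 1.903471
  k2 = f(1.440000, 3.197527) = 2.430346
  u ← 2.360000 + (0.44/2)·(1.903471 + 2.430346) = 3.313440
u(1.44) ≈ 3.3134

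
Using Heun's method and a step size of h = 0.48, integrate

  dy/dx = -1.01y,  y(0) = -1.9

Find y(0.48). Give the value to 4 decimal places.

-1.2022

Heun: k1 = f(x_n, y_n); k2 = f(x_n + h, y_n + h·k1); y_{n+1} = y_n + (h/2)·(k1 + k2).
x=0.000000, y=-1.900000:
  k1 = f(0.000000, -1.900000) = 1.919000
  k2 = f(0.480000, -0.978880) = 0.988669
  y ← -1.900000 + (0.48/2)·(1.919000 + 0.988669) = -1.202159
y(0.48) ≈ -1.2022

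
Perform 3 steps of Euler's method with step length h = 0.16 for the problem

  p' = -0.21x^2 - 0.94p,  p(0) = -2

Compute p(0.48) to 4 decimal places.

Euler: p_{n+1} = p_n + h·f(x_n, p_n).
x=0.000000, p=-2.000000: f=1.880000 → p ← -2.000000 + 0.16·1.880000 = -1.699200
x=0.160000, p=-1.699200: f=1.591872 → p ← -1.699200 + 0.16·1.591872 = -1.444500
x=0.320000, p=-1.444500: f=1.336326 → p ← -1.444500 + 0.16·1.336326 = -1.230688
p(0.48) ≈ -1.2307

-1.2307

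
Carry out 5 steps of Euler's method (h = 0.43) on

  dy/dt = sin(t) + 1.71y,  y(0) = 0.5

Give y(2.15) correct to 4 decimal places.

10.9278

Euler: y_{n+1} = y_n + h·f(t_n, y_n).
t=0.000000, y=0.500000: f=0.855000 → y ← 0.500000 + 0.43·0.855000 = 0.867650
t=0.430000, y=0.867650: f=1.900552 → y ← 0.867650 + 0.43·1.900552 = 1.684887
t=0.860000, y=1.684887: f=3.639000 → y ← 1.684887 + 0.43·3.639000 = 3.249658
t=1.290000, y=3.249658: f=6.517749 → y ← 3.249658 + 0.43·6.517749 = 6.052290
t=1.720000, y=6.052290: f=11.338305 → y ← 6.052290 + 0.43·11.338305 = 10.927761
y(2.15) ≈ 10.9278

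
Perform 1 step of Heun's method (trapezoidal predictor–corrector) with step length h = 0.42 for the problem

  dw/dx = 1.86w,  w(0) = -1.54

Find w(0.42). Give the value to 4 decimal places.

-3.2130

Heun: k1 = f(x_n, w_n); k2 = f(x_n + h, w_n + h·k1); w_{n+1} = w_n + (h/2)·(k1 + k2).
x=0.000000, w=-1.540000:
  k1 = f(0.000000, -1.540000) = -2.864400
  k2 = f(0.420000, -2.743048) = -5.102069
  w ← -1.540000 + (0.42/2)·(-2.864400 + (-5.102069)) = -3.212959
w(0.42) ≈ -3.2130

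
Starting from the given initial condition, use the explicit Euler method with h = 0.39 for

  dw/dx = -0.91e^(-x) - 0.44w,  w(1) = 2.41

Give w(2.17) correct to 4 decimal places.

Euler: w_{n+1} = w_n + h·f(x_n, w_n).
x=1.000000, w=2.410000: f=-1.395170 → w ← 2.410000 + 0.39·(-1.395170) = 1.865884
x=1.390000, w=1.865884: f=-1.047647 → w ← 1.865884 + 0.39·(-1.047647) = 1.457301
x=1.780000, w=1.457301: f=-0.794673 → w ← 1.457301 + 0.39·(-0.794673) = 1.147379
w(2.17) ≈ 1.1474

1.1474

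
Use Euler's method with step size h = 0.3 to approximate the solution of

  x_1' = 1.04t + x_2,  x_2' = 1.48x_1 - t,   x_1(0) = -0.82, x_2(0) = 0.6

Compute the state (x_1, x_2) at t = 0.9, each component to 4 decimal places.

Euler on (x_1,x_2): x_1_{n+1} = x_1_n + h·x_1', x_2_{n+1} = x_2_n + h·x_2'.
0.000000: (-0.820000, 0.600000); f=(0.600000, -1.213600) → (-0.640000, 0.235920)
0.300000: (-0.640000, 0.235920); f=(0.547920, -1.247200) → (-0.475624, -0.138240)
0.600000: (-0.475624, -0.138240); f=(0.485760, -1.303924) → (-0.329896, -0.529417)
(x_1(0.9), x_2(0.9)) ≈ (-0.3299, -0.5294)

-0.3299, -0.5294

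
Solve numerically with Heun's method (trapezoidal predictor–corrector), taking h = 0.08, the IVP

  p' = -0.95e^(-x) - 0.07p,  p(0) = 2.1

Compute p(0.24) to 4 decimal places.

1.8640

Heun: k1 = f(x_n, p_n); k2 = f(x_n + h, p_n + h·k1); p_{n+1} = p_n + (h/2)·(k1 + k2).
x=0.000000, p=2.100000:
  k1 = f(0.000000, 2.100000) = -1.097000
  k2 = f(0.080000, 2.012240) = -1.017817
  p ← 2.100000 + (0.08/2)·(-1.097000 + (-1.017817)) = 2.015407
x=0.080000, p=2.015407:
  k1 = f(0.080000, 2.015407) = -1.018039
  k2 = f(0.160000, 1.933964) = -0.944914
  p ← 2.015407 + (0.08/2)·(-1.018039 + (-0.944914)) = 1.936889
x=0.160000, p=1.936889:
  k1 = f(0.160000, 1.936889) = -0.945119
  k2 = f(0.240000, 1.861280) = -0.877586
  p ← 1.936889 + (0.08/2)·(-0.945119 + (-0.877586)) = 1.863981
p(0.24) ≈ 1.8640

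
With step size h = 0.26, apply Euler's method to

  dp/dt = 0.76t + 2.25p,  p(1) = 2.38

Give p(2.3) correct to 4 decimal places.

27.7617

Euler: p_{n+1} = p_n + h·f(t_n, p_n).
t=1.000000, p=2.380000: f=6.115000 → p ← 2.380000 + 0.26·6.115000 = 3.969900
t=1.260000, p=3.969900: f=9.889875 → p ← 3.969900 + 0.26·9.889875 = 6.541268
t=1.520000, p=6.541268: f=15.873052 → p ← 6.541268 + 0.26·15.873052 = 10.668261
t=1.780000, p=10.668261: f=25.356387 → p ← 10.668261 + 0.26·25.356387 = 17.260922
t=2.040000, p=17.260922: f=40.387474 → p ← 17.260922 + 0.26·40.387474 = 27.761665
p(2.3) ≈ 27.7617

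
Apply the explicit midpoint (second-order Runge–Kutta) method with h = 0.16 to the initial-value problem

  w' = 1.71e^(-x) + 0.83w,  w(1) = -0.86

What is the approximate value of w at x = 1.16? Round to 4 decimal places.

-0.8822

Midpoint: k1 = f(x_n, w_n); k2 = f(x_n + h/2, w_n + (h/2)·k1); w_{n+1} = w_n + h·k2.
x=1.000000, w=-0.860000:
  k1 = f(1.000000, -0.860000) = -0.084726
  k2 = f(1.080000, -0.866778) = -0.138717
  w ← -0.860000 + 0.16·(-0.138717) = -0.882195
w(1.16) ≈ -0.8822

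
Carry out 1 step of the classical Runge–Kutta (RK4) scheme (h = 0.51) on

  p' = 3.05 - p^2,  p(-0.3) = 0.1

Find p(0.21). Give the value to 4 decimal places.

RK4: k1 = f(t_n, p_n); k2 = f(t_n + h/2, p_n + (h/2)·k1); k3 = f(t_n + h/2, p_n + (h/2)·k2); k4 = f(t_n + h, p_n + h·k3); p_{n+1} = p_n + (h/6)·(k1 + 2k2 + 2k3 + k4).
t=-0.300000, p=0.100000:
  k1 = f(-0.300000, 0.100000) = 3.040000
  k2 = f(-0.045000, 0.875200) = 2.284025
  k3 = f(-0.045000, 0.682426) = 2.584294
  k4 = f(0.210000, 1.417990) = 1.039304
  p ← 0.100000 + (0.51/6)·(k1 + 2k2 + 2k3 + k4) = 1.274355
p(0.21) ≈ 1.2744

1.2744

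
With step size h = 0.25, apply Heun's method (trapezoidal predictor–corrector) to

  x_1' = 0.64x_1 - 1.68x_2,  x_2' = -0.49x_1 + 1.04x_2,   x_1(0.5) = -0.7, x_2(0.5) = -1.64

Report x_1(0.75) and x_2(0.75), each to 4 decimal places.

Heun on (x_1,x_2): k1 = f(t_n, state_n); k2 = f(t_n + h, state_n + h·k1); state_{n+1} = state_n + (h/2)·(k1 + k2).
0.500000: (-0.700000, -1.640000)
  k1 = (2.307200, -1.362600)
  predictor → (-0.123200, -1.980650)
  k2 = (3.248644, -1.999508)
  → (-0.005520, -2.060264)
(x_1(0.75), x_2(0.75)) ≈ (-0.0055, -2.0603)

-0.0055, -2.0603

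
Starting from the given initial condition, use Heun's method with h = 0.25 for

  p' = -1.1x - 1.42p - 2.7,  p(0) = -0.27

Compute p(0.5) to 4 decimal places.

Heun: k1 = f(x_n, p_n); k2 = f(x_n + h, p_n + h·k1); p_{n+1} = p_n + (h/2)·(k1 + k2).
x=0.000000, p=-0.270000:
  k1 = f(0.000000, -0.270000) = -2.316600
  k2 = f(0.250000, -0.849150) = -1.769207
  p ← -0.270000 + (0.25/2)·(-2.316600 + (-1.769207)) = -0.780726
x=0.250000, p=-0.780726:
  k1 = f(0.250000, -0.780726) = -1.866369
  k2 = f(0.500000, -1.247318) = -1.478808
  p ← -0.780726 + (0.25/2)·(-1.866369 + (-1.478808)) = -1.198873
p(0.5) ≈ -1.1989

-1.1989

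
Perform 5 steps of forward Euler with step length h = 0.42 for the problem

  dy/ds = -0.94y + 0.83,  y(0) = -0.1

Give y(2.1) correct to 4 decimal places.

Euler: y_{n+1} = y_n + h·f(s_n, y_n).
s=0.000000, y=-0.100000: f=0.924000 → y ← -0.100000 + 0.42·0.924000 = 0.288080
s=0.420000, y=0.288080: f=0.559205 → y ← 0.288080 + 0.42·0.559205 = 0.522946
s=0.840000, y=0.522946: f=0.338431 → y ← 0.522946 + 0.42·0.338431 = 0.665087
s=1.260000, y=0.665087: f=0.204818 → y ← 0.665087 + 0.42·0.204818 = 0.751111
s=1.680000, y=0.751111: f=0.123956 → y ← 0.751111 + 0.42·0.123956 = 0.803172
y(2.1) ≈ 0.8032

0.8032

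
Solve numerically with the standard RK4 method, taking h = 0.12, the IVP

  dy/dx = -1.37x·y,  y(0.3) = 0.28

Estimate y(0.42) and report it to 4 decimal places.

0.2639

RK4: k1 = f(x_n, y_n); k2 = f(x_n + h/2, y_n + (h/2)·k1); k3 = f(x_n + h/2, y_n + (h/2)·k2); k4 = f(x_n + h, y_n + h·k3); y_{n+1} = y_n + (h/6)·(k1 + 2k2 + 2k3 + k4).
x=0.300000, y=0.280000:
  k1 = f(0.300000, 0.280000) = -0.115080
  k2 = f(0.360000, 0.273095) = -0.134691
  k3 = f(0.360000, 0.271919) = -0.134110
  k4 = f(0.420000, 0.263907) = -0.151852
  y ← 0.280000 + (0.12/6)·(k1 + 2k2 + 2k3 + k4) = 0.263909
y(0.42) ≈ 0.2639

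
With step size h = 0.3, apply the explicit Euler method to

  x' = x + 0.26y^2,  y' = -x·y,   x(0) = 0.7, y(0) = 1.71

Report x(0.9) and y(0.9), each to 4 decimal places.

Euler on (x,y): x_{n+1} = x_n + h·x', y_{n+1} = y_n + h·y'.
0.000000: (0.700000, 1.710000); f=(1.460266, -1.197000) → (1.138080, 1.350900)
0.300000: (1.138080, 1.350900); f=(1.612562, -1.537432) → (1.621848, 0.889670)
0.600000: (1.621848, 0.889670); f=(1.827642, -1.442910) → (2.170141, 0.456797)
(x(0.9), y(0.9)) ≈ (2.1701, 0.4568)

2.1701, 0.4568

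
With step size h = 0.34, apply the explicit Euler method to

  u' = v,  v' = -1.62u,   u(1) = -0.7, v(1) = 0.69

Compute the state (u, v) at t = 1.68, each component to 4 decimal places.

Euler on (u,v): u_{n+1} = u_n + h·u', v_{n+1} = v_n + h·v'.
1.000000: (-0.700000, 0.690000); f=(0.690000, 1.134000) → (-0.465400, 1.075560)
1.340000: (-0.465400, 1.075560); f=(1.075560, 0.753948) → (-0.099710, 1.331902)
(u(1.68), v(1.68)) ≈ (-0.0997, 1.3319)

-0.0997, 1.3319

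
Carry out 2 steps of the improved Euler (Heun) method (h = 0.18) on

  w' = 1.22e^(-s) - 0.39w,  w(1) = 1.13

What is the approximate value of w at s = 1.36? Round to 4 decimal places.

1.1081

Heun: k1 = f(s_n, w_n); k2 = f(s_n + h, w_n + h·k1); w_{n+1} = w_n + (h/2)·(k1 + k2).
s=1.000000, w=1.130000:
  k1 = f(1.000000, 1.130000) = 0.008113
  k2 = f(1.180000, 1.131460) = -0.066389
  w ← 1.130000 + (0.18/2)·(0.008113 + (-0.066389)) = 1.124755
s=1.180000, w=1.124755:
  k1 = f(1.180000, 1.124755) = -0.063774
  k2 = f(1.360000, 1.113276) = -0.121051
  w ← 1.124755 + (0.18/2)·(-0.063774 + (-0.121051)) = 1.108121
w(1.36) ≈ 1.1081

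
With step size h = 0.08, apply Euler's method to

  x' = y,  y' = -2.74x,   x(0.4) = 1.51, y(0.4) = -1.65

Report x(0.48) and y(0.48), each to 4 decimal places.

Euler on (x,y): x_{n+1} = x_n + h·x', y_{n+1} = y_n + h·y'.
0.400000: (1.510000, -1.650000); f=(-1.650000, -4.137400) → (1.378000, -1.980992)
(x(0.48), y(0.48)) ≈ (1.3780, -1.9810)

1.3780, -1.9810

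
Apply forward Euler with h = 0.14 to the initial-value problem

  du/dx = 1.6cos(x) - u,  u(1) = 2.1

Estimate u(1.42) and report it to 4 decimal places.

Euler: u_{n+1} = u_n + h·f(x_n, u_n).
x=1.000000, u=2.100000: f=-1.235516 → u ← 2.100000 + 0.14·(-1.235516) = 1.927028
x=1.140000, u=1.927028: f=-1.258877 → u ← 1.927028 + 0.14·(-1.258877) = 1.750785
x=1.280000, u=1.750785: f=-1.292041 → u ← 1.750785 + 0.14·(-1.292041) = 1.569899
u(1.42) ≈ 1.5699

1.5699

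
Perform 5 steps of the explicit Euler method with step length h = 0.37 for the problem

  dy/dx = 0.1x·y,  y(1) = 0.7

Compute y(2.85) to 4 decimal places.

0.9555

Euler: y_{n+1} = y_n + h·f(x_n, y_n).
x=1.000000, y=0.700000: f=0.070000 → y ← 0.700000 + 0.37·0.070000 = 0.725900
x=1.370000, y=0.725900: f=0.099448 → y ← 0.725900 + 0.37·0.099448 = 0.762696
x=1.740000, y=0.762696: f=0.132709 → y ← 0.762696 + 0.37·0.132709 = 0.811798
x=2.110000, y=0.811798: f=0.171289 → y ← 0.811798 + 0.37·0.171289 = 0.875175
x=2.480000, y=0.875175: f=0.217043 → y ← 0.875175 + 0.37·0.217043 = 0.955481
y(2.85) ≈ 0.9555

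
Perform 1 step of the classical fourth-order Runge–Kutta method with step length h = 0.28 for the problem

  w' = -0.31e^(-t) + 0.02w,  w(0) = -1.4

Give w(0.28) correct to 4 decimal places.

-1.4838

RK4: k1 = f(t_n, w_n); k2 = f(t_n + h/2, w_n + (h/2)·k1); k3 = f(t_n + h/2, w_n + (h/2)·k2); k4 = f(t_n + h, w_n + h·k3); w_{n+1} = w_n + (h/6)·(k1 + 2k2 + 2k3 + k4).
t=0.000000, w=-1.400000:
  k1 = f(0.000000, -1.400000) = -0.338000
  k2 = f(0.140000, -1.447320) = -0.298447
  k3 = f(0.140000, -1.441783) = -0.298337
  k4 = f(0.280000, -1.483534) = -0.263964
  w ← -1.400000 + (0.28/6)·(k1 + 2k2 + 2k3 + k4) = -1.483791
w(0.28) ≈ -1.4838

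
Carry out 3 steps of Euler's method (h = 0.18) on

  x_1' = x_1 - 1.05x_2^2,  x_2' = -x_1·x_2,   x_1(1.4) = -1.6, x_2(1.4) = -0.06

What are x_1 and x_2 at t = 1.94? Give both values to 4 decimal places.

Euler on (x_1,x_2): x_1_{n+1} = x_1_n + h·x_1', x_2_{n+1} = x_2_n + h·x_2'.
1.400000: (-1.600000, -0.060000); f=(-1.603780, -0.096000) → (-1.888680, -0.077280)
1.580000: (-1.888680, -0.077280); f=(-1.894951, -0.145957) → (-2.229772, -0.103552)
1.760000: (-2.229772, -0.103552); f=(-2.241031, -0.230898) → (-2.633157, -0.145114)
(x_1(1.94), x_2(1.94)) ≈ (-2.6332, -0.1451)

-2.6332, -0.1451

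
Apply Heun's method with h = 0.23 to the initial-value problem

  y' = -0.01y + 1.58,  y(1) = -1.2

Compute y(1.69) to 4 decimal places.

Heun: k1 = f(t_n, y_n); k2 = f(t_n + h, y_n + h·k1); y_{n+1} = y_n + (h/2)·(k1 + k2).
t=1.000000, y=-1.200000:
  k1 = f(1.000000, -1.200000) = 1.592000
  k2 = f(1.230000, -0.833840) = 1.588338
  y ← -1.200000 + (0.23/2)·(1.592000 + 1.588338) = -0.834261
t=1.230000, y=-0.834261:
  k1 = f(1.230000, -0.834261) = 1.588343
  k2 = f(1.460000, -0.468942) = 1.584689
  y ← -0.834261 + (0.23/2)·(1.588343 + 1.584689) = -0.469362
t=1.460000, y=-0.469362:
  k1 = f(1.460000, -0.469362) = 1.584694
  k2 = f(1.690000, -0.104883) = 1.581049
  y ← -0.469362 + (0.23/2)·(1.584694 + 1.581049) = -0.105302
y(1.69) ≈ -0.1053

-0.1053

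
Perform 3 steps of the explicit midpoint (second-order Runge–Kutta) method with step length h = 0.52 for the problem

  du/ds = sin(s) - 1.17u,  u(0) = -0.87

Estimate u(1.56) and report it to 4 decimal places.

Midpoint: k1 = f(s_n, u_n); k2 = f(s_n + h/2, u_n + (h/2)·k1); u_{n+1} = u_n + h·k2.
s=0.000000, u=-0.870000:
  k1 = f(0.000000, -0.870000) = 1.017900
  k2 = f(0.260000, -0.605346) = 0.965335
  u ← -0.870000 + 0.52·0.965335 = -0.368026
s=0.520000, u=-0.368026:
  k1 = f(0.520000, -0.368026) = 0.927470
  k2 = f(0.780000, -0.126883) = 0.851733
  u ← -0.368026 + 0.52·0.851733 = 0.074876
s=1.040000, u=0.074876:
  k1 = f(1.040000, 0.074876) = 0.774800
  k2 = f(1.300000, 0.276324) = 0.640260
  u ← 0.074876 + 0.52·0.640260 = 0.407811
u(1.56) ≈ 0.4078

0.4078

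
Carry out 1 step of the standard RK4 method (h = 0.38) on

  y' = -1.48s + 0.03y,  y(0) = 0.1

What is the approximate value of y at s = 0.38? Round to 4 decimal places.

RK4: k1 = f(s_n, y_n); k2 = f(s_n + h/2, y_n + (h/2)·k1); k3 = f(s_n + h/2, y_n + (h/2)·k2); k4 = f(s_n + h, y_n + h·k3); y_{n+1} = y_n + (h/6)·(k1 + 2k2 + 2k3 + k4).
s=0.000000, y=0.100000:
  k1 = f(0.000000, 0.100000) = 0.003000
  k2 = f(0.190000, 0.100570) = -0.278183
  k3 = f(0.190000, 0.047145) = -0.279786
  k4 = f(0.380000, -0.006319) = -0.562590
  y ← 0.100000 + (0.38/6)·(k1 + 2k2 + 2k3 + k4) = -0.006117
y(0.38) ≈ -0.0061

-0.0061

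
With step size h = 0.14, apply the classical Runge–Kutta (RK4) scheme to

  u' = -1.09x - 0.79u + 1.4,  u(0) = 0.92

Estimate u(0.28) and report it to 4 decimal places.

1.0494

RK4: k1 = f(x_n, u_n); k2 = f(x_n + h/2, u_n + (h/2)·k1); k3 = f(x_n + h/2, u_n + (h/2)·k2); k4 = f(x_n + h, u_n + h·k3); u_{n+1} = u_n + (h/6)·(k1 + 2k2 + 2k3 + k4).
x=0.000000, u=0.920000:
  k1 = f(0.000000, 0.920000) = 0.673200
  k2 = f(0.070000, 0.967124) = 0.559672
  k3 = f(0.070000, 0.959177) = 0.565950
  k4 = f(0.140000, 0.999233) = 0.458006
  u ← 0.920000 + (0.14/6)·(k1 + 2k2 + 2k3 + k4) = 0.998924
x=0.140000, u=0.998924:
  k1 = f(0.140000, 0.998924) = 0.458250
  k2 = f(0.210000, 1.031001) = 0.356609
  k3 = f(0.210000, 1.023886) = 0.362230
  k4 = f(0.280000, 1.049636) = 0.265588
  u ← 0.998924 + (0.14/6)·(k1 + 2k2 + 2k3 + k4) = 1.049359
u(0.28) ≈ 1.0494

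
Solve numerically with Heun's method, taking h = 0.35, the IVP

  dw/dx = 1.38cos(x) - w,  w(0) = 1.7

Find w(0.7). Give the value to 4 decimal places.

1.4652

Heun: k1 = f(x_n, w_n); k2 = f(x_n + h, w_n + h·k1); w_{n+1} = w_n + (h/2)·(k1 + k2).
x=0.000000, w=1.700000:
  k1 = f(0.000000, 1.700000) = -0.320000
  k2 = f(0.350000, 1.588000) = -0.291666
  w ← 1.700000 + (0.35/2)·(-0.320000 + (-0.291666)) = 1.592959
x=0.350000, w=1.592959:
  k1 = f(0.350000, 1.592959) = -0.296624
  k2 = f(0.700000, 1.489140) = -0.433658
  w ← 1.592959 + (0.35/2)·(-0.296624 + (-0.433658)) = 1.465159
w(0.7) ≈ 1.4652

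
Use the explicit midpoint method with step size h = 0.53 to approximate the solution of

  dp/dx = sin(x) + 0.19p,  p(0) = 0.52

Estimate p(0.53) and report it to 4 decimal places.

0.7138

Midpoint: k1 = f(x_n, p_n); k2 = f(x_n + h/2, p_n + (h/2)·k1); p_{n+1} = p_n + h·k2.
x=0.000000, p=0.520000:
  k1 = f(0.000000, 0.520000) = 0.098800
  k2 = f(0.265000, 0.546182) = 0.365684
  p ← 0.520000 + 0.53·0.365684 = 0.713812
p(0.53) ≈ 0.7138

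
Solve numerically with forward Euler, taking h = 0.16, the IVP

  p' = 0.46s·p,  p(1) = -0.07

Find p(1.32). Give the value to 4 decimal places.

-0.0816

Euler: p_{n+1} = p_n + h·f(s_n, p_n).
s=1.000000, p=-0.070000: f=-0.032200 → p ← -0.070000 + 0.16·(-0.032200) = -0.075152
s=1.160000, p=-0.075152: f=-0.040101 → p ← -0.075152 + 0.16·(-0.040101) = -0.081568
p(1.32) ≈ -0.0816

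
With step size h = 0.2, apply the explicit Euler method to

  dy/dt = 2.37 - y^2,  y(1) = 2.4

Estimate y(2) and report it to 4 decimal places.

Euler: y_{n+1} = y_n + h·f(t_n, y_n).
t=1.000000, y=2.400000: f=-3.390000 → y ← 2.400000 + 0.2·(-3.390000) = 1.722000
t=1.200000, y=1.722000: f=-0.595284 → y ← 1.722000 + 0.2·(-0.595284) = 1.602943
t=1.400000, y=1.602943: f=-0.199427 → y ← 1.602943 + 0.2·(-0.199427) = 1.563058
t=1.600000, y=1.563058: f=-0.073150 → y ← 1.563058 + 0.2·(-0.073150) = 1.548428
t=1.800000, y=1.548428: f=-0.027629 → y ← 1.548428 + 0.2·(-0.027629) = 1.542902
y(2) ≈ 1.5429

1.5429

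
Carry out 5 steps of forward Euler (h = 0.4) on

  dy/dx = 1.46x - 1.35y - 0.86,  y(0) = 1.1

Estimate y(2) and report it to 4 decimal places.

Euler: y_{n+1} = y_n + h·f(x_n, y_n).
x=0.000000, y=1.100000: f=-2.345000 → y ← 1.100000 + 0.4·(-2.345000) = 0.162000
x=0.400000, y=0.162000: f=-0.494700 → y ← 0.162000 + 0.4·(-0.494700) = -0.035880
x=0.800000, y=-0.035880: f=0.356438 → y ← -0.035880 + 0.4·0.356438 = 0.106695
x=1.200000, y=0.106695: f=0.747961 → y ← 0.106695 + 0.4·0.747961 = 0.405880
x=1.600000, y=0.405880: f=0.928062 → y ← 0.405880 + 0.4·0.928062 = 0.777105
y(2) ≈ 0.7771

0.7771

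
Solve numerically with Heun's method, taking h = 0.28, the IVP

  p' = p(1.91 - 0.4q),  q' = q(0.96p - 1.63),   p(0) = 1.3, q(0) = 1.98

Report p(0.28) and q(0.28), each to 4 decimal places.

Heun on (p,q): k1 = f(t_n, state_n); k2 = f(t_n + h, state_n + h·k1); state_{n+1} = state_n + (h/2)·(k1 + k2).
0.000000: (1.300000, 1.980000)
  k1 = (1.453400, -0.756360)
  predictor → (1.706952, 1.768219)
  k2 = (2.052972, 0.015337)
  → (1.790892, 1.876257)
(p(0.28), q(0.28)) ≈ (1.7909, 1.8763)

1.7909, 1.8763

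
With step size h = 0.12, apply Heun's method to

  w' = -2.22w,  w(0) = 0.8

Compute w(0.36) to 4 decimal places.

0.3639

Heun: k1 = f(t_n, w_n); k2 = f(t_n + h, w_n + h·k1); w_{n+1} = w_n + (h/2)·(k1 + k2).
t=0.000000, w=0.800000:
  k1 = f(0.000000, 0.800000) = -1.776000
  k2 = f(0.120000, 0.586880) = -1.302874
  w ← 0.800000 + (0.12/2)·(-1.776000 + (-1.302874)) = 0.615268
t=0.120000, w=0.615268:
  k1 = f(0.120000, 0.615268) = -1.365894
  k2 = f(0.240000, 0.451360) = -1.002020
  w ← 0.615268 + (0.12/2)·(-1.365894 + (-1.002020)) = 0.473193
t=0.240000, w=0.473193:
  k1 = f(0.240000, 0.473193) = -1.050488
  k2 = f(0.360000, 0.347134) = -0.770638
  w ← 0.473193 + (0.12/2)·(-1.050488 + (-0.770638)) = 0.363925
w(0.36) ≈ 0.3639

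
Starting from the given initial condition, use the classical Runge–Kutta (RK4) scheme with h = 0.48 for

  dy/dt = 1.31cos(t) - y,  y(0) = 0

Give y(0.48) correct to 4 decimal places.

RK4: k1 = f(t_n, y_n); k2 = f(t_n + h/2, y_n + (h/2)·k1); k3 = f(t_n + h/2, y_n + (h/2)·k2); k4 = f(t_n + h, y_n + h·k3); y_{n+1} = y_n + (h/6)·(k1 + 2k2 + 2k3 + k4).
t=0.000000, y=0.000000:
  k1 = f(0.000000, 0.000000) = 1.310000
  k2 = f(0.240000, 0.314400) = 0.958053
  k3 = f(0.240000, 0.229933) = 1.042520
  k4 = f(0.480000, 0.500410) = 0.661554
  y ← 0.000000 + (0.48/6)·(k1 + 2k2 + 2k3 + k4) = 0.477816
y(0.48) ≈ 0.4778

0.4778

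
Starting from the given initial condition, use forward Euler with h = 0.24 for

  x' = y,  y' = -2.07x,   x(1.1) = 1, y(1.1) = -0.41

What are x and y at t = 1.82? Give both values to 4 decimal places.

0.3588, -1.6945

Euler on (x,y): x_{n+1} = x_n + h·x', y_{n+1} = y_n + h·y'.
1.100000: (1.000000, -0.410000); f=(-0.410000, -2.070000) → (0.901600, -0.906800)
1.340000: (0.901600, -0.906800); f=(-0.906800, -1.866312) → (0.683968, -1.354715)
1.580000: (0.683968, -1.354715); f=(-1.354715, -1.415814) → (0.358836, -1.694510)
(x(1.82), y(1.82)) ≈ (0.3588, -1.6945)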